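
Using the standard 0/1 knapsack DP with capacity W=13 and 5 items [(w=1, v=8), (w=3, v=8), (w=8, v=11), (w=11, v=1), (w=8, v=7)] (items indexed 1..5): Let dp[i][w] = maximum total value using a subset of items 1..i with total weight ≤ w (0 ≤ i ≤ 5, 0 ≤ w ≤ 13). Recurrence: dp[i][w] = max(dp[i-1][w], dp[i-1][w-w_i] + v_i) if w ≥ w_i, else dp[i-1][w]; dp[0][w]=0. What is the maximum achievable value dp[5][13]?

i\w   0   1   2   3   4   5   6   7   8   9  10  11  12  13
  0   0   0   0   0   0   0   0   0   0   0   0   0   0   0
  1   0   8   8   8   8   8   8   8   8   8   8   8   8   8
  2   0   8   8   8  16  16  16  16  16  16  16  16  16  16
  3   0   8   8   8  16  16  16  16  16  19  19  19  27  27
  4   0   8   8   8  16  16  16  16  16  19  19  19  27  27
  5   0   8   8   8  16  16  16  16  16  19  19  19  27  27

27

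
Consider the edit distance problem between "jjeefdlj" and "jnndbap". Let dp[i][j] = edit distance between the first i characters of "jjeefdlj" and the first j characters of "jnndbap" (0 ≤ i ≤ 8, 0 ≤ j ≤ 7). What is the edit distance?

7

   ''  j  n  n  d  b  a  p
''  0  1  2  3  4  5  6  7
 j  1  0  1  2  3  4  5  6
 j  2  1  1  2  3  4  5  6
 e  3  2  2  2  3  4  5  6
 e  4  3  3  3  3  4  5  6
 f  5  4  4  4  4  4  5  6
 d  6  5  5  5  4  5  5  6
 l  7  6  6  6  5  5  6  6
 j  8  7  7  7  6  6  6  7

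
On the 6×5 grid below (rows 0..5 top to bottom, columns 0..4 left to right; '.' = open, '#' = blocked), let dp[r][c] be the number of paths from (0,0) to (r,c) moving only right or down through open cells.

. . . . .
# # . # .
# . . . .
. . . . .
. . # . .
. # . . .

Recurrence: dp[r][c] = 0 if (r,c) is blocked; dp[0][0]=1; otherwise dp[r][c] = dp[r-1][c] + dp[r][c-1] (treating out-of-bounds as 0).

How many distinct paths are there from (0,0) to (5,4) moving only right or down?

8

r\c   0   1   2   3   4
  0   1   1   1   1   1
  1   0   0   1   0   1
  2   0   0   1   1   2
  3   0   0   1   2   4
  4   0   0   0   2   6
  5   0   0   0   2   8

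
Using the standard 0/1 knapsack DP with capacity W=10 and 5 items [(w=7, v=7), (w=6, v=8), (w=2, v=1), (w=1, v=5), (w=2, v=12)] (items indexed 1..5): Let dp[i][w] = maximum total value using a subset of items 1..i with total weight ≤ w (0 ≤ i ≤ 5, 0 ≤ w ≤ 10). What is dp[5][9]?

25

i\w   0   1   2   3   4   5   6   7   8   9  10
  0   0   0   0   0   0   0   0   0   0   0   0
  1   0   0   0   0   0   0   0   7   7   7   7
  2   0   0   0   0   0   0   8   8   8   8   8
  3   0   0   1   1   1   1   8   8   9   9   9
  4   0   5   5   6   6   6   8  13  13  14  14
  5   0   5  12  17  17  18  18  18  20  25  25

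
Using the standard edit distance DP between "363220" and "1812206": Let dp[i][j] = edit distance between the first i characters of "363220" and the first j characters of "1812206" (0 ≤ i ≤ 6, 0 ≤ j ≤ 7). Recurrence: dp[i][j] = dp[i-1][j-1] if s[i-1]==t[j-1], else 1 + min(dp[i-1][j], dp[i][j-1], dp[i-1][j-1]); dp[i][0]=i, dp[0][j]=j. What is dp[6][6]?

3

   ''  1  8  1  2  2  0  6
''  0  1  2  3  4  5  6  7
 3  1  1  2  3  4  5  6  7
 6  2  2  2  3  4  5  6  6
 3  3  3  3  3  4  5  6  7
 2  4  4  4  4  3  4  5  6
 2  5  5  5  5  4  3  4  5
 0  6  6  6  6  5  4  3  4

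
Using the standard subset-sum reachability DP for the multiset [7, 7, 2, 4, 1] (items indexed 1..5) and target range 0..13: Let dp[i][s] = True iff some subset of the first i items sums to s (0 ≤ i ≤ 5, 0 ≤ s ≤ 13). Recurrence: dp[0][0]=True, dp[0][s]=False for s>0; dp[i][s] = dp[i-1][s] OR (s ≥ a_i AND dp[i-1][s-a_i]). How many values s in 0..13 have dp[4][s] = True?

8

i\s   0   1   2   3   4   5   6   7   8   9  10  11  12  13
  0   T   F   F   F   F   F   F   F   F   F   F   F   F   F
  1   T   F   F   F   F   F   F   T   F   F   F   F   F   F
  2   T   F   F   F   F   F   F   T   F   F   F   F   F   F
  3   T   F   T   F   F   F   F   T   F   T   F   F   F   F
  4   T   F   T   F   T   F   T   T   F   T   F   T   F   T
  5   T   T   T   T   T   T   T   T   T   T   T   T   T   T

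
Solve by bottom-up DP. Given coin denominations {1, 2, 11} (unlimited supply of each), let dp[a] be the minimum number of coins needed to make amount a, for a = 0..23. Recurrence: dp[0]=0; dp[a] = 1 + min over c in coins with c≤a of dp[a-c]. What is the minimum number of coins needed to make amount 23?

 a  0  1  2  3  4  5  6  7  8  9 10 11 12 13 14 15 16 17 18 19 20 21 22 23
dp  0  1  1  2  2  3  3  4  4  5  5  1  2  2  3  3  4  4  5  5  6  6  2  3

3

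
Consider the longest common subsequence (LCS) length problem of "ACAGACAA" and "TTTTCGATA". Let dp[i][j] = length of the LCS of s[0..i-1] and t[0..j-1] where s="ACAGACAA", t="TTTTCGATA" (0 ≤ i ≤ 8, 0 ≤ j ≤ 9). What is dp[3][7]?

2

   ''  T  T  T  T  C  G  A  T  A
''  0  0  0  0  0  0  0  0  0  0
 A  0  0  0  0  0  0  0  1  1  1
 C  0  0  0  0  0  1  1  1  1  1
 A  0  0  0  0  0  1  1  2  2  2
 G  0  0  0  0  0  1  2  2  2  2
 A  0  0  0  0  0  1  2  3  3  3
 C  0  0  0  0  0  1  2  3  3  3
 A  0  0  0  0  0  1  2  3  3  4
 A  0  0  0  0  0  1  2  3  3  4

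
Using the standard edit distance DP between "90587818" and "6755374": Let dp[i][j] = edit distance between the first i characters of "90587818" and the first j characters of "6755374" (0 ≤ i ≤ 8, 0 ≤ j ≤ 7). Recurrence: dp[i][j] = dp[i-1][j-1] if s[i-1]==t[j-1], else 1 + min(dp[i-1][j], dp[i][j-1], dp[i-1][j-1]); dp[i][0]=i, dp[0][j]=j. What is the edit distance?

   ''  6  7  5  5  3  7  4
''  0  1  2  3  4  5  6  7
 9  1  1  2  3  4  5  6  7
 0  2  2  2  3  4  5  6  7
 5  3  3  3  2  3  4  5  6
 8  4  4  4  3  3  4  5  6
 7  5  5  4  4  4  4  4  5
 8  6  6  5  5  5  5  5  5
 1  7  7  6  6  6  6  6  6
 8  8  8  7  7  7  7  7  7

7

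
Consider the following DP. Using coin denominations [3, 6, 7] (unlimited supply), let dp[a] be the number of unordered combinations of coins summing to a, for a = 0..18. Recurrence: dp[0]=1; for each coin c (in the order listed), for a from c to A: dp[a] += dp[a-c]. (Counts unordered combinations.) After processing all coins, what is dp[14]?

1

after  coin     0     1     2     3     4     5     6     7     8     9    10    11    12    13    14    15    16    17    18
          3     1     0     0     1     0     0     1     0     0     1     0     0     1     0     0     1     0     0     1
          6     1     0     0     1     0     0     2     0     0     2     0     0     3     0     0     3     0     0     4
          7     1     0     0     1     0     0     2     1     0     2     1     0     3     2     1     3     2     1     4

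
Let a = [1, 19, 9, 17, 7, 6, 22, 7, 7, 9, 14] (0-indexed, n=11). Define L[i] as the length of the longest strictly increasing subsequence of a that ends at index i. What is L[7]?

3

   i    0    1    2    3    4    5    6    7    8    9   10
a[i]    1   19    9   17    7    6   22    7    7    9   14
L[i]    1    2    2    3    2    2    4    3    3    4    5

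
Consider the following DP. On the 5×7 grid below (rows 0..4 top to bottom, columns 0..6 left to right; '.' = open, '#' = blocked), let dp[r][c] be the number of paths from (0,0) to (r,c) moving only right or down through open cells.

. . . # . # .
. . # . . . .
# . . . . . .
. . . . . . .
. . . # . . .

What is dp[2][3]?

2

r\c   0   1   2   3   4   5   6
  0   1   1   1   0   0   0   0
  1   1   2   0   0   0   0   0
  2   0   2   2   2   2   2   2
  3   0   2   4   6   8  10  12
  4   0   2   6   0   8  18  30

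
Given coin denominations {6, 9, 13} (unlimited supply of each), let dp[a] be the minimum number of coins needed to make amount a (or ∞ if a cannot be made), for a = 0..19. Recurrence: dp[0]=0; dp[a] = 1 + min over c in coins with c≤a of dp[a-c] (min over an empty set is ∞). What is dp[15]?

 a  0  1  2  3  4  5  6  7  8  9 10 11 12 13 14 15 16 17 18 19
dp  0  -  -  -  -  -  1  -  -  1  -  -  2  1  -  2  -  -  2  2
(- denotes ∞ / unreachable)

2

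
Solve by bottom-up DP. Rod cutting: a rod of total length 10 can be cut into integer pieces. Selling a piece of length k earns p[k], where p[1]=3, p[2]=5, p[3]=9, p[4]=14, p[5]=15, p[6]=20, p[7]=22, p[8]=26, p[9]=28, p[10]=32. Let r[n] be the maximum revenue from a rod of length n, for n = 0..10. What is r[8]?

28

   n    0    1    2    3    4    5    6    7    8    9   10
r[n]    0    3    6    9   14   17   20   23   28   31   34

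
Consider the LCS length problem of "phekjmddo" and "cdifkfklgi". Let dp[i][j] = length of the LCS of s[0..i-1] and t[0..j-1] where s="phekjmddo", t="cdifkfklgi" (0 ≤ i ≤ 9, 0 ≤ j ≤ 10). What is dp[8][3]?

1

   ''  c  d  i  f  k  f  k  l  g  i
''  0  0  0  0  0  0  0  0  0  0  0
 p  0  0  0  0  0  0  0  0  0  0  0
 h  0  0  0  0  0  0  0  0  0  0  0
 e  0  0  0  0  0  0  0  0  0  0  0
 k  0  0  0  0  0  1  1  1  1  1  1
 j  0  0  0  0  0  1  1  1  1  1  1
 m  0  0  0  0  0  1  1  1  1  1  1
 d  0  0  1  1  1  1  1  1  1  1  1
 d  0  0  1  1  1  1  1  1  1  1  1
 o  0  0  1  1  1  1  1  1  1  1  1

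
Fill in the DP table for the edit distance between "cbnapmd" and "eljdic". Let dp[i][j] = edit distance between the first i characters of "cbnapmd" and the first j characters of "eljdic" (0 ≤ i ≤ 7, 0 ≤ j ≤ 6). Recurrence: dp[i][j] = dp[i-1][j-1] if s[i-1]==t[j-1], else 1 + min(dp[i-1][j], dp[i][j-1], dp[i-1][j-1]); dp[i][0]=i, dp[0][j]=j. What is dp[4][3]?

4

   ''  e  l  j  d  i  c
''  0  1  2  3  4  5  6
 c  1  1  2  3  4  5  5
 b  2  2  2  3  4  5  6
 n  3  3  3  3  4  5  6
 a  4  4  4  4  4  5  6
 p  5  5  5  5  5  5  6
 m  6  6  6  6  6  6  6
 d  7  7  7  7  6  7  7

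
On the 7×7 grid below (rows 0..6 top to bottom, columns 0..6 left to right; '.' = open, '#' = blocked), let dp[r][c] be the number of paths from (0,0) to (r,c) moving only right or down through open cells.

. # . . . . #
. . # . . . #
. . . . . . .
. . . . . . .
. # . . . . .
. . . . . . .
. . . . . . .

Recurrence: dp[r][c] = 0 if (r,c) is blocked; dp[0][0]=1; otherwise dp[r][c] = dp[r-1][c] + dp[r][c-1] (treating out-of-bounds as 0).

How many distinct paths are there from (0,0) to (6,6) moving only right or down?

r\c   0   1   2   3   4   5   6
  0   1   0   0   0   0   0   0
  1   1   1   0   0   0   0   0
  2   1   2   2   2   2   2   2
  3   1   3   5   7   9  11  13
  4   1   0   5  12  21  32  45
  5   1   1   6  18  39  71 116
  6   1   2   8  26  65 136 252

252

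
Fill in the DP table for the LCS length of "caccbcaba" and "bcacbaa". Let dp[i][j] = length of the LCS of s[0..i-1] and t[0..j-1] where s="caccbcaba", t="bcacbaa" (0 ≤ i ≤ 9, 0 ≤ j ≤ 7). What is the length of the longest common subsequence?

   ''  b  c  a  c  b  a  a
''  0  0  0  0  0  0  0  0
 c  0  0  1  1  1  1  1  1
 a  0  0  1  2  2  2  2  2
 c  0  0  1  2  3  3  3  3
 c  0  0  1  2  3  3  3  3
 b  0  1  1  2  3  4  4  4
 c  0  1  2  2  3  4  4  4
 a  0  1  2  3  3  4  5  5
 b  0  1  2  3  3  4  5  5
 a  0  1  2  3  3  4  5  6

6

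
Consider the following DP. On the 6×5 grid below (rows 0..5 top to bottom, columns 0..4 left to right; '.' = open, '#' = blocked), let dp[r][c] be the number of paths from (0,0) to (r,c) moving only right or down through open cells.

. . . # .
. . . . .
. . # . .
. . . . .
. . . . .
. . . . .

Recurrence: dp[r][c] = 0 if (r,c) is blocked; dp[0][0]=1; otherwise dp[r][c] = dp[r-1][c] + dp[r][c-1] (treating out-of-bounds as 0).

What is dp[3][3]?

7

r\c   0   1   2   3   4
  0   1   1   1   0   0
  1   1   2   3   3   3
  2   1   3   0   3   6
  3   1   4   4   7  13
  4   1   5   9  16  29
  5   1   6  15  31  60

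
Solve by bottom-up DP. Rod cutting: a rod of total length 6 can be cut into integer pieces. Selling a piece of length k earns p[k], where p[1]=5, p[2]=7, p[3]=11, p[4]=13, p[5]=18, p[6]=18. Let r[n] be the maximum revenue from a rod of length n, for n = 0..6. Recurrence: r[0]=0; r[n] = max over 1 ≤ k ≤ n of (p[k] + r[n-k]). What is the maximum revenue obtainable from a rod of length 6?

30

   n    0    1    2    3    4    5    6
r[n]    0    5   10   15   20   25   30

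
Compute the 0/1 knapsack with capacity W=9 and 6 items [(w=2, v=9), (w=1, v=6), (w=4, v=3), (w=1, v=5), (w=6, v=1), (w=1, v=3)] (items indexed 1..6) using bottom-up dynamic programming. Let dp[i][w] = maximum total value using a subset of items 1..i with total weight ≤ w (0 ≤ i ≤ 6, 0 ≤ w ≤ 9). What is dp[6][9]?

26

i\w   0   1   2   3   4   5   6   7   8   9
  0   0   0   0   0   0   0   0   0   0   0
  1   0   0   9   9   9   9   9   9   9   9
  2   0   6   9  15  15  15  15  15  15  15
  3   0   6   9  15  15  15  15  18  18  18
  4   0   6  11  15  20  20  20  20  23  23
  5   0   6  11  15  20  20  20  20  23  23
  6   0   6  11  15  20  23  23  23  23  26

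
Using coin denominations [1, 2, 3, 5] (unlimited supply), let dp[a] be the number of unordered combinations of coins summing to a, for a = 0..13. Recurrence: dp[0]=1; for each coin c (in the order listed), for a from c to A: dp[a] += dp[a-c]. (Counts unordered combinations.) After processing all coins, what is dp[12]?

after  coin     0     1     2     3     4     5     6     7     8     9    10    11    12    13
          1     1     1     1     1     1     1     1     1     1     1     1     1     1     1
          2     1     1     2     2     3     3     4     4     5     5     6     6     7     7
          3     1     1     2     3     4     5     7     8    10    12    14    16    19    21
          5     1     1     2     3     4     6     8    10    13    16    20    24    29    34

29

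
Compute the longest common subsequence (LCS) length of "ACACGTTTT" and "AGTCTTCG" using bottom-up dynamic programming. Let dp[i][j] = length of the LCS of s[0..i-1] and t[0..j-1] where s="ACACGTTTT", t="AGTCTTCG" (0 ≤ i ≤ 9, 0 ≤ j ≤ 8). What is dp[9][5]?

4

   ''  A  G  T  C  T  T  C  G
''  0  0  0  0  0  0  0  0  0
 A  0  1  1  1  1  1  1  1  1
 C  0  1  1  1  2  2  2  2  2
 A  0  1  1  1  2  2  2  2  2
 C  0  1  1  1  2  2  2  3  3
 G  0  1  2  2  2  2  2  3  4
 T  0  1  2  3  3  3  3  3  4
 T  0  1  2  3  3  4  4  4  4
 T  0  1  2  3  3  4  5  5  5
 T  0  1  2  3  3  4  5  5  5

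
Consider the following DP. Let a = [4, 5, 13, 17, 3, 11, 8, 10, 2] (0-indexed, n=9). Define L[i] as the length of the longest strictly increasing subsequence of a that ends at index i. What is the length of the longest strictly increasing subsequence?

4

   i    0    1    2    3    4    5    6    7    8
a[i]    4    5   13   17    3   11    8   10    2
L[i]    1    2    3    4    1    3    3    4    1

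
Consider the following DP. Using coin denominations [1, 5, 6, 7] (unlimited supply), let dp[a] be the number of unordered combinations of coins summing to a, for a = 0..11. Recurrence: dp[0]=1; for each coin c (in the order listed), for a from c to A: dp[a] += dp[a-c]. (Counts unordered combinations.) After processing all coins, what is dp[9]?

4

after  coin     0     1     2     3     4     5     6     7     8     9    10    11
          1     1     1     1     1     1     1     1     1     1     1     1     1
          5     1     1     1     1     1     2     2     2     2     2     3     3
          6     1     1     1     1     1     2     3     3     3     3     4     5
          7     1     1     1     1     1     2     3     4     4     4     5     6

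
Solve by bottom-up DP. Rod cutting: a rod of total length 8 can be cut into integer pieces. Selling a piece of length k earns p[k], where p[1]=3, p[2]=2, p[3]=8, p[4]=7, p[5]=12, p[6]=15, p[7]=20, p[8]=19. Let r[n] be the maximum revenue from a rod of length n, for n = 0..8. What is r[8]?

24

   n    0    1    2    3    4    5    6    7    8
r[n]    0    3    6    9   12   15   18   21   24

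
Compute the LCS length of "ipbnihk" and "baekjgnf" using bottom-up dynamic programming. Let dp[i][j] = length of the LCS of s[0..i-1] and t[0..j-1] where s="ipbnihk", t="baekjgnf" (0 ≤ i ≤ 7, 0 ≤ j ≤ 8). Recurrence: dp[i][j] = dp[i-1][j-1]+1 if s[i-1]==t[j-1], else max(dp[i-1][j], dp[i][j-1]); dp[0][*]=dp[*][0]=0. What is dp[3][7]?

   ''  b  a  e  k  j  g  n  f
''  0  0  0  0  0  0  0  0  0
 i  0  0  0  0  0  0  0  0  0
 p  0  0  0  0  0  0  0  0  0
 b  0  1  1  1  1  1  1  1  1
 n  0  1  1  1  1  1  1  2  2
 i  0  1  1  1  1  1  1  2  2
 h  0  1  1  1  1  1  1  2  2
 k  0  1  1  1  2  2  2  2  2

1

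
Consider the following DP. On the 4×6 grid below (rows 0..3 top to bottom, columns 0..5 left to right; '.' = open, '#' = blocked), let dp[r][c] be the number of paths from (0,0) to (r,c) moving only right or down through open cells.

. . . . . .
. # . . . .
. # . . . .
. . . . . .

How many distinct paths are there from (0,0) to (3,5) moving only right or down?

r\c   0   1   2   3   4   5
  0   1   1   1   1   1   1
  1   1   0   1   2   3   4
  2   1   0   1   3   6  10
  3   1   1   2   5  11  21

21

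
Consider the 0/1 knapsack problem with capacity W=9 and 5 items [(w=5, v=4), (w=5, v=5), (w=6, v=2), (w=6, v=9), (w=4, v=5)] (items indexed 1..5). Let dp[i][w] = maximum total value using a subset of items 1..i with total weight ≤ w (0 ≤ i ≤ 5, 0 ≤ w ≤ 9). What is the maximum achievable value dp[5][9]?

i\w   0   1   2   3   4   5   6   7   8   9
  0   0   0   0   0   0   0   0   0   0   0
  1   0   0   0   0   0   4   4   4   4   4
  2   0   0   0   0   0   5   5   5   5   5
  3   0   0   0   0   0   5   5   5   5   5
  4   0   0   0   0   0   5   9   9   9   9
  5   0   0   0   0   5   5   9   9   9  10

10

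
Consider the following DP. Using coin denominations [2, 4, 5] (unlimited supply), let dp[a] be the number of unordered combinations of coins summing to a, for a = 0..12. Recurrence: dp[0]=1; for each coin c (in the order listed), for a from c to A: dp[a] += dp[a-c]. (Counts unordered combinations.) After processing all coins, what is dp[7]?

1

after  coin     0     1     2     3     4     5     6     7     8     9    10    11    12
          2     1     0     1     0     1     0     1     0     1     0     1     0     1
          4     1     0     1     0     2     0     2     0     3     0     3     0     4
          5     1     0     1     0     2     1     2     1     3     2     4     2     5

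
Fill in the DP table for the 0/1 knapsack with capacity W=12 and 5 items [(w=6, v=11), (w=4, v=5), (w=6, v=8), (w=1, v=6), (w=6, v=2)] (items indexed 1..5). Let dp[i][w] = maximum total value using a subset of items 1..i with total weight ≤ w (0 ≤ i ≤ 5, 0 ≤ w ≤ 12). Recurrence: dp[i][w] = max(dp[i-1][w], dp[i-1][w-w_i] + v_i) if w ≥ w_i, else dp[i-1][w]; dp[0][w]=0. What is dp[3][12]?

19

i\w   0   1   2   3   4   5   6   7   8   9  10  11  12
  0   0   0   0   0   0   0   0   0   0   0   0   0   0
  1   0   0   0   0   0   0  11  11  11  11  11  11  11
  2   0   0   0   0   5   5  11  11  11  11  16  16  16
  3   0   0   0   0   5   5  11  11  11  11  16  16  19
  4   0   6   6   6   6  11  11  17  17  17  17  22  22
  5   0   6   6   6   6  11  11  17  17  17  17  22  22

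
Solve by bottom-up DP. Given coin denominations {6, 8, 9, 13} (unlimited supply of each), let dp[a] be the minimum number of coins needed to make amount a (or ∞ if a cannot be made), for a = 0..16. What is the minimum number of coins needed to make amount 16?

2

 a  0  1  2  3  4  5  6  7  8  9 10 11 12 13 14 15 16
dp  0  -  -  -  -  -  1  -  1  1  -  -  2  1  2  2  2
(- denotes ∞ / unreachable)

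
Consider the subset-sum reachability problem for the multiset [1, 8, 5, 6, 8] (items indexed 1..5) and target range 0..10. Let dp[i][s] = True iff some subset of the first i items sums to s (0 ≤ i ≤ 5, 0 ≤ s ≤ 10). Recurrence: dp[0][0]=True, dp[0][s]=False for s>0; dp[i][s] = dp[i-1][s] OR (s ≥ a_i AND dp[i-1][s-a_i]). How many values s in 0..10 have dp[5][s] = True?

i\s   0   1   2   3   4   5   6   7   8   9  10
  0   T   F   F   F   F   F   F   F   F   F   F
  1   T   T   F   F   F   F   F   F   F   F   F
  2   T   T   F   F   F   F   F   F   T   T   F
  3   T   T   F   F   F   T   T   F   T   T   F
  4   T   T   F   F   F   T   T   T   T   T   F
  5   T   T   F   F   F   T   T   T   T   T   F

7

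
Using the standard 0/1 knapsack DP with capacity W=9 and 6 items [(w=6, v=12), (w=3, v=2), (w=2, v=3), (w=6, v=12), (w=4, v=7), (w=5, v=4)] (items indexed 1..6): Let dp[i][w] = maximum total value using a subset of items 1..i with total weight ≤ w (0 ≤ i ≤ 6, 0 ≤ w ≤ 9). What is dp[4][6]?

12

i\w   0   1   2   3   4   5   6   7   8   9
  0   0   0   0   0   0   0   0   0   0   0
  1   0   0   0   0   0   0  12  12  12  12
  2   0   0   0   2   2   2  12  12  12  14
  3   0   0   3   3   3   5  12  12  15  15
  4   0   0   3   3   3   5  12  12  15  15
  5   0   0   3   3   7   7  12  12  15  15
  6   0   0   3   3   7   7  12  12  15  15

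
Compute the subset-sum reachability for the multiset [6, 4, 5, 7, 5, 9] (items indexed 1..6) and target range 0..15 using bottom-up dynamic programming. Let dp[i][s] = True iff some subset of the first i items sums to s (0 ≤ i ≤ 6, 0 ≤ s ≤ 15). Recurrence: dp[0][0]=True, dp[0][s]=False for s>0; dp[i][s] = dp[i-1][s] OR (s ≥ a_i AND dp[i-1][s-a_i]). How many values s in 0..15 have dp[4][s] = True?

i\s   0   1   2   3   4   5   6   7   8   9  10  11  12  13  14  15
  0   T   F   F   F   F   F   F   F   F   F   F   F   F   F   F   F
  1   T   F   F   F   F   F   T   F   F   F   F   F   F   F   F   F
  2   T   F   F   F   T   F   T   F   F   F   T   F   F   F   F   F
  3   T   F   F   F   T   T   T   F   F   T   T   T   F   F   F   T
  4   T   F   F   F   T   T   T   T   F   T   T   T   T   T   F   T
  5   T   F   F   F   T   T   T   T   F   T   T   T   T   T   T   T
  6   T   F   F   F   T   T   T   T   F   T   T   T   T   T   T   T

11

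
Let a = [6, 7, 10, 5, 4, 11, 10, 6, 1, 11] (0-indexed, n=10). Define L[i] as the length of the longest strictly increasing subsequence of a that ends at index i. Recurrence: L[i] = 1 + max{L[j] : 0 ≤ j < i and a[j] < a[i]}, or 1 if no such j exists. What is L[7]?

   i    0    1    2    3    4    5    6    7    8    9
a[i]    6    7   10    5    4   11   10    6    1   11
L[i]    1    2    3    1    1    4    3    2    1    4

2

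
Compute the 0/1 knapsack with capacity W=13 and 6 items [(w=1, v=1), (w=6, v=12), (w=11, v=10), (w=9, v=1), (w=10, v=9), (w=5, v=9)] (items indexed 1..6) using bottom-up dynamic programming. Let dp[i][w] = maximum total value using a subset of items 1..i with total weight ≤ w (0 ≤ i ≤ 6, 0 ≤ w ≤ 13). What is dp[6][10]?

13

i\w   0   1   2   3   4   5   6   7   8   9  10  11  12  13
  0   0   0   0   0   0   0   0   0   0   0   0   0   0   0
  1   0   1   1   1   1   1   1   1   1   1   1   1   1   1
  2   0   1   1   1   1   1  12  13  13  13  13  13  13  13
  3   0   1   1   1   1   1  12  13  13  13  13  13  13  13
  4   0   1   1   1   1   1  12  13  13  13  13  13  13  13
  5   0   1   1   1   1   1  12  13  13  13  13  13  13  13
  6   0   1   1   1   1   9  12  13  13  13  13  21  22  22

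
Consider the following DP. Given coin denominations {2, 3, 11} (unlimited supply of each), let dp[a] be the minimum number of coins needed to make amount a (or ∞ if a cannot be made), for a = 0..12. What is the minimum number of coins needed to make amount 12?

4

 a  0  1  2  3  4  5  6  7  8  9 10 11 12
dp  0  -  1  1  2  2  2  3  3  3  4  1  4
(- denotes ∞ / unreachable)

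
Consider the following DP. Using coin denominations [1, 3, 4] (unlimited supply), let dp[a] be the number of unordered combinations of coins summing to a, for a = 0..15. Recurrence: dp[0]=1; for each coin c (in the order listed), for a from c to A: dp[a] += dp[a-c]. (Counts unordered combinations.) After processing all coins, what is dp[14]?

after  coin     0     1     2     3     4     5     6     7     8     9    10    11    12    13    14    15
          1     1     1     1     1     1     1     1     1     1     1     1     1     1     1     1     1
          3     1     1     1     2     2     2     3     3     3     4     4     4     5     5     5     6
          4     1     1     1     2     3     3     4     5     6     7     8     9    11    12    13    15

13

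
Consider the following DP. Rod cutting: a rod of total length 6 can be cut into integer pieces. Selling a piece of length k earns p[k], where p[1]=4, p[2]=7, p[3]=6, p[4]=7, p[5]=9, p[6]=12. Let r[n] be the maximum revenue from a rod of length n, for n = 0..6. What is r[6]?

   n    0    1    2    3    4    5    6
r[n]    0    4    8   12   16   20   24

24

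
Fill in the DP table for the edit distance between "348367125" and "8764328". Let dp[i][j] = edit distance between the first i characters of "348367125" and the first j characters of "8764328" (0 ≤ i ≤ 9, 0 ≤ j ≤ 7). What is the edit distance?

   ''  8  7  6  4  3  2  8
''  0  1  2  3  4  5  6  7
 3  1  1  2  3  4  4  5  6
 4  2  2  2  3  3  4  5  6
 8  3  2  3  3  4  4  5  5
 3  4  3  3  4  4  4  5  6
 6  5  4  4  3  4  5  5  6
 7  6  5  4  4  4  5  6  6
 1  7  6  5  5  5  5  6  7
 2  8  7  6  6  6  6  5  6
 5  9  8  7  7  7  7  6  6

6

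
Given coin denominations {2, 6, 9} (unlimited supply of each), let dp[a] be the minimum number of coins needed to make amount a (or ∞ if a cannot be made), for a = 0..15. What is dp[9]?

1

 a  0  1  2  3  4  5  6  7  8  9 10 11 12 13 14 15
dp  0  -  1  -  2  -  1  -  2  1  3  2  2  3  3  2
(- denotes ∞ / unreachable)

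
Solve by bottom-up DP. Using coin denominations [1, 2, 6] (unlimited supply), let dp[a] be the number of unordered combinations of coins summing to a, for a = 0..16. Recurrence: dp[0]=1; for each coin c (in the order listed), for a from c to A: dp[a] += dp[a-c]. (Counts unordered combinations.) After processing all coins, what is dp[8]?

7

after  coin     0     1     2     3     4     5     6     7     8     9    10    11    12    13    14    15    16
          1     1     1     1     1     1     1     1     1     1     1     1     1     1     1     1     1     1
          2     1     1     2     2     3     3     4     4     5     5     6     6     7     7     8     8     9
          6     1     1     2     2     3     3     5     5     7     7     9     9    12    12    15    15    18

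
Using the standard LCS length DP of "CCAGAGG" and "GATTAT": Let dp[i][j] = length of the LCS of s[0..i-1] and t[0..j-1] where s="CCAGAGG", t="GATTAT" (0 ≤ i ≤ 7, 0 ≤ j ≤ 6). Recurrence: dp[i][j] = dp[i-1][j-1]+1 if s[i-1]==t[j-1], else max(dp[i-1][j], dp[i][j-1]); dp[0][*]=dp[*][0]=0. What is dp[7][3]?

   ''  G  A  T  T  A  T
''  0  0  0  0  0  0  0
 C  0  0  0  0  0  0  0
 C  0  0  0  0  0  0  0
 A  0  0  1  1  1  1  1
 G  0  1  1  1  1  1  1
 A  0  1  2  2  2  2  2
 G  0  1  2  2  2  2  2
 G  0  1  2  2  2  2  2

2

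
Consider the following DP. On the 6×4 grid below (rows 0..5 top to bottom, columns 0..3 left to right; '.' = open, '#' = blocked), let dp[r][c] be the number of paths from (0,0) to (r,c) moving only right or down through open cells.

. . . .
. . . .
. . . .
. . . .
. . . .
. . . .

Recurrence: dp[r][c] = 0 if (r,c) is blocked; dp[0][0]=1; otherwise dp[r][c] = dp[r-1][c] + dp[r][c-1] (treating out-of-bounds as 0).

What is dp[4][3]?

r\c   0   1   2   3
  0   1   1   1   1
  1   1   2   3   4
  2   1   3   6  10
  3   1   4  10  20
  4   1   5  15  35
  5   1   6  21  56

35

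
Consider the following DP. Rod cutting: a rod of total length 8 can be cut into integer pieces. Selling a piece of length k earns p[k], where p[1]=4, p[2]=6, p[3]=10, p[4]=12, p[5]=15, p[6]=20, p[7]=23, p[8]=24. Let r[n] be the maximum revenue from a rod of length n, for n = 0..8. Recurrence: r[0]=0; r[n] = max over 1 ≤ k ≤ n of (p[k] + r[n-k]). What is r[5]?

   n    0    1    2    3    4    5    6    7    8
r[n]    0    4    8   12   16   20   24   28   32

20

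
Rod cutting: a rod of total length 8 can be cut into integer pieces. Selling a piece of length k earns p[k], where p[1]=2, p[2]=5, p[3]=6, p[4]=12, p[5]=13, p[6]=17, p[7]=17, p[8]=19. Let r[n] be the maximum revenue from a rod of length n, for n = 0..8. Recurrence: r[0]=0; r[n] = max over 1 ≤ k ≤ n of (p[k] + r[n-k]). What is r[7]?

19

   n    0    1    2    3    4    5    6    7    8
r[n]    0    2    5    7   12   14   17   19   24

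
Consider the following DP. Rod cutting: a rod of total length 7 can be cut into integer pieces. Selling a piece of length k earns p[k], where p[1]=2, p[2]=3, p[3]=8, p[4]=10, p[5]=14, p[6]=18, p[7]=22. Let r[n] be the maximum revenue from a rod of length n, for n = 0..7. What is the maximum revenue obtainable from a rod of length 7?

22

   n    0    1    2    3    4    5    6    7
r[n]    0    2    4    8   10   14   18   22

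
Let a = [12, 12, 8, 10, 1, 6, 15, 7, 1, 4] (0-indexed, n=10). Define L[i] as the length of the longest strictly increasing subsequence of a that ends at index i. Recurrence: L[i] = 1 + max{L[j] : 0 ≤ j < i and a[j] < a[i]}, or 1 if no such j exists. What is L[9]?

   i    0    1    2    3    4    5    6    7    8    9
a[i]   12   12    8   10    1    6   15    7    1    4
L[i]    1    1    1    2    1    2    3    3    1    2

2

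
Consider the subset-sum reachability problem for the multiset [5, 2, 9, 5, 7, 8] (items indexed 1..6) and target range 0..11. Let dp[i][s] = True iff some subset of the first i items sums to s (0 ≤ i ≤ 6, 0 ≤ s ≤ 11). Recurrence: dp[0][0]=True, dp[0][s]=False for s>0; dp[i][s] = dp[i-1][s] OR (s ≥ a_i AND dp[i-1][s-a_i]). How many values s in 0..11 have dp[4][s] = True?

i\s   0   1   2   3   4   5   6   7   8   9  10  11
  0   T   F   F   F   F   F   F   F   F   F   F   F
  1   T   F   F   F   F   T   F   F   F   F   F   F
  2   T   F   T   F   F   T   F   T   F   F   F   F
  3   T   F   T   F   F   T   F   T   F   T   F   T
  4   T   F   T   F   F   T   F   T   F   T   T   T
  5   T   F   T   F   F   T   F   T   F   T   T   T
  6   T   F   T   F   F   T   F   T   T   T   T   T

7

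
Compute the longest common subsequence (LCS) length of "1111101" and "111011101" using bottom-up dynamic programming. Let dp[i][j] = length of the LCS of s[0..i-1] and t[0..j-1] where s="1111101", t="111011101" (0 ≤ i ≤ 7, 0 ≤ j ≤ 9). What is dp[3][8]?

3

   ''  1  1  1  0  1  1  1  0  1
''  0  0  0  0  0  0  0  0  0  0
 1  0  1  1  1  1  1  1  1  1  1
 1  0  1  2  2  2  2  2  2  2  2
 1  0  1  2  3  3  3  3  3  3  3
 1  0  1  2  3  3  4  4  4  4  4
 1  0  1  2  3  3  4  5  5  5  5
 0  0  1  2  3  4  4  5  5  6  6
 1  0  1  2  3  4  5  5  6  6  7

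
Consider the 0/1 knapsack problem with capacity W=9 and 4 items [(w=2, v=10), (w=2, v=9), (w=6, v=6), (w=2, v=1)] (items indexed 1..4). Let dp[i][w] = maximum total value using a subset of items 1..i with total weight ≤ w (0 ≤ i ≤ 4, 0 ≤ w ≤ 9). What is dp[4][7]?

i\w   0   1   2   3   4   5   6   7   8   9
  0   0   0   0   0   0   0   0   0   0   0
  1   0   0  10  10  10  10  10  10  10  10
  2   0   0  10  10  19  19  19  19  19  19
  3   0   0  10  10  19  19  19  19  19  19
  4   0   0  10  10  19  19  20  20  20  20

20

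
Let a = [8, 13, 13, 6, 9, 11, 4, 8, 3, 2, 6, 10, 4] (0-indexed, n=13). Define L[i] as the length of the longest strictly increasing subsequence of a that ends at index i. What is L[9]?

1

   i    0    1    2    3    4    5    6    7    8    9   10   11   12
a[i]    8   13   13    6    9   11    4    8    3    2    6   10    4
L[i]    1    2    2    1    2    3    1    2    1    1    2    3    2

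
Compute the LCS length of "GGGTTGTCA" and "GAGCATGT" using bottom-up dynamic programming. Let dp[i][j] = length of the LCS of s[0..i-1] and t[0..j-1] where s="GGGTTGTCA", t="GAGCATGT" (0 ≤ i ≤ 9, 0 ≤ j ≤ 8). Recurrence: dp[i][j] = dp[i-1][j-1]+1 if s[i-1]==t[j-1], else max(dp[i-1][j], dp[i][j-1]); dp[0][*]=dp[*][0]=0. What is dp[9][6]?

4

   ''  G  A  G  C  A  T  G  T
''  0  0  0  0  0  0  0  0  0
 G  0  1  1  1  1  1  1  1  1
 G  0  1  1  2  2  2  2  2  2
 G  0  1  1  2  2  2  2  3  3
 T  0  1  1  2  2  2  3  3  4
 T  0  1  1  2  2  2  3  3  4
 G  0  1  1  2  2  2  3  4  4
 T  0  1  1  2  2  2  3  4  5
 C  0  1  1  2  3  3  3  4  5
 A  0  1  2  2  3  4  4  4  5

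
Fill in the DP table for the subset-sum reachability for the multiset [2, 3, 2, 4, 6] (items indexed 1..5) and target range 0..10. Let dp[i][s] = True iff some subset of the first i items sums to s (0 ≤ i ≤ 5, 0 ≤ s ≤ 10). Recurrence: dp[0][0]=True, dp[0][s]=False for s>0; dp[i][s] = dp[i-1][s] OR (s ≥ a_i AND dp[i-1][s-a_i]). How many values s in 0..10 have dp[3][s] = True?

6

i\s   0   1   2   3   4   5   6   7   8   9  10
  0   T   F   F   F   F   F   F   F   F   F   F
  1   T   F   T   F   F   F   F   F   F   F   F
  2   T   F   T   T   F   T   F   F   F   F   F
  3   T   F   T   T   T   T   F   T   F   F   F
  4   T   F   T   T   T   T   T   T   T   T   F
  5   T   F   T   T   T   T   T   T   T   T   T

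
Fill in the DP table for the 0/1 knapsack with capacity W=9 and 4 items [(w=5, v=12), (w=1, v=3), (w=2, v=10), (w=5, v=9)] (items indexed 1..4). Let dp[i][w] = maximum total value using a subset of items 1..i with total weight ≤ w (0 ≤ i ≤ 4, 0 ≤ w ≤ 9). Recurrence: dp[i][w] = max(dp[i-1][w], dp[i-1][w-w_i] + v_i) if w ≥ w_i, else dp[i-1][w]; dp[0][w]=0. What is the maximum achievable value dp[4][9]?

i\w   0   1   2   3   4   5   6   7   8   9
  0   0   0   0   0   0   0   0   0   0   0
  1   0   0   0   0   0  12  12  12  12  12
  2   0   3   3   3   3  12  15  15  15  15
  3   0   3  10  13  13  13  15  22  25  25
  4   0   3  10  13  13  13  15  22  25  25

25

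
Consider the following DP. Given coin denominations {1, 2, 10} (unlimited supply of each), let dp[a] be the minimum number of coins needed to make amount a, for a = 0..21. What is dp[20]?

 a  0  1  2  3  4  5  6  7  8  9 10 11 12 13 14 15 16 17 18 19 20 21
dp  0  1  1  2  2  3  3  4  4  5  1  2  2  3  3  4  4  5  5  6  2  3

2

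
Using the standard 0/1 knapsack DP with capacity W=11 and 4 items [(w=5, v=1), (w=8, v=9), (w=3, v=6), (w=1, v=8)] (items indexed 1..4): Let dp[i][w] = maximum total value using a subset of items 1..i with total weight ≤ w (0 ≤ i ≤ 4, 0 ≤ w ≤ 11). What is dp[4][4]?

i\w   0   1   2   3   4   5   6   7   8   9  10  11
  0   0   0   0   0   0   0   0   0   0   0   0   0
  1   0   0   0   0   0   1   1   1   1   1   1   1
  2   0   0   0   0   0   1   1   1   9   9   9   9
  3   0   0   0   6   6   6   6   6   9   9   9  15
  4   0   8   8   8  14  14  14  14  14  17  17  17

14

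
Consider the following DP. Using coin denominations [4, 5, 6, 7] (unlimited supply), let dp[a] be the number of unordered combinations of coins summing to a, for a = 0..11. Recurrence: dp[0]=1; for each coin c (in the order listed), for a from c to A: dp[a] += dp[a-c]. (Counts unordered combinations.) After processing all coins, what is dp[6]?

1

after  coin     0     1     2     3     4     5     6     7     8     9    10    11
          4     1     0     0     0     1     0     0     0     1     0     0     0
          5     1     0     0     0     1     1     0     0     1     1     1     0
          6     1     0     0     0     1     1     1     0     1     1     2     1
          7     1     0     0     0     1     1     1     1     1     1     2     2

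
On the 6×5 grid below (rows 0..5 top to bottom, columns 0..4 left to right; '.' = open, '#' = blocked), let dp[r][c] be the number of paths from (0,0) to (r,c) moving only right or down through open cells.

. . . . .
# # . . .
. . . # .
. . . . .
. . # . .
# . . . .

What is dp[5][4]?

6

r\c   0   1   2   3   4
  0   1   1   1   1   1
  1   0   0   1   2   3
  2   0   0   1   0   3
  3   0   0   1   1   4
  4   0   0   0   1   5
  5   0   0   0   1   6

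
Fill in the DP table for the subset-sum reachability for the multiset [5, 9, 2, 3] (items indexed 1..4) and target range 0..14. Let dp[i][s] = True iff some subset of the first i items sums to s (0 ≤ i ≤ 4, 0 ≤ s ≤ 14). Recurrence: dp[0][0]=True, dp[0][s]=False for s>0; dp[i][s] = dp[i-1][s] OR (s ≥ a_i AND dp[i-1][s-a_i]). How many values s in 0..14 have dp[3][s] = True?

i\s   0   1   2   3   4   5   6   7   8   9  10  11  12  13  14
  0   T   F   F   F   F   F   F   F   F   F   F   F   F   F   F
  1   T   F   F   F   F   T   F   F   F   F   F   F   F   F   F
  2   T   F   F   F   F   T   F   F   F   T   F   F   F   F   T
  3   T   F   T   F   F   T   F   T   F   T   F   T   F   F   T
  4   T   F   T   T   F   T   F   T   T   T   T   T   T   F   T

7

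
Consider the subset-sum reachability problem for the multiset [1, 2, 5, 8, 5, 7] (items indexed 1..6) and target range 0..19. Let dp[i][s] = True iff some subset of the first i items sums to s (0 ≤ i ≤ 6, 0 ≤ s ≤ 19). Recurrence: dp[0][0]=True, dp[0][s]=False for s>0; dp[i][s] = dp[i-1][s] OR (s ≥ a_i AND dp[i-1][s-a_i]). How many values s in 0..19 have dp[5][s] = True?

18

i\s   0   1   2   3   4   5   6   7   8   9  10  11  12  13  14  15  16  17  18  19
  0   T   F   F   F   F   F   F   F   F   F   F   F   F   F   F   F   F   F   F   F
  1   T   T   F   F   F   F   F   F   F   F   F   F   F   F   F   F   F   F   F   F
  2   T   T   T   T   F   F   F   F   F   F   F   F   F   F   F   F   F   F   F   F
  3   T   T   T   T   F   T   T   T   T   F   F   F   F   F   F   F   F   F   F   F
  4   T   T   T   T   F   T   T   T   T   T   T   T   F   T   T   T   T   F   F   F
  5   T   T   T   T   F   T   T   T   T   T   T   T   T   T   T   T   T   F   T   T
  6   T   T   T   T   F   T   T   T   T   T   T   T   T   T   T   T   T   T   T   T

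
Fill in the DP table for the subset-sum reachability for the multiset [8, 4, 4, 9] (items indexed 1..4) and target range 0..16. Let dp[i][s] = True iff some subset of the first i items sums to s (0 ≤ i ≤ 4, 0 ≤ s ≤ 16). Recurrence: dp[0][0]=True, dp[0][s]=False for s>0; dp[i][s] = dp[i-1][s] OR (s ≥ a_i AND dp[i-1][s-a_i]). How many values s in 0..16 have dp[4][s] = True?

i\s   0   1   2   3   4   5   6   7   8   9  10  11  12  13  14  15  16
  0   T   F   F   F   F   F   F   F   F   F   F   F   F   F   F   F   F
  1   T   F   F   F   F   F   F   F   T   F   F   F   F   F   F   F   F
  2   T   F   F   F   T   F   F   F   T   F   F   F   T   F   F   F   F
  3   T   F   F   F   T   F   F   F   T   F   F   F   T   F   F   F   T
  4   T   F   F   F   T   F   F   F   T   T   F   F   T   T   F   F   T

7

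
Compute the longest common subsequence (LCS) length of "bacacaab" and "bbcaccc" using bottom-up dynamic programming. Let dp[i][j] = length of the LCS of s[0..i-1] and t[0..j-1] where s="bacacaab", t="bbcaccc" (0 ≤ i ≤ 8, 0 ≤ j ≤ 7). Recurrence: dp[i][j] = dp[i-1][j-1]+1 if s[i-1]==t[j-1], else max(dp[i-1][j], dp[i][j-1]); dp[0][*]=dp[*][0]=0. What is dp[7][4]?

   ''  b  b  c  a  c  c  c
''  0  0  0  0  0  0  0  0
 b  0  1  1  1  1  1  1  1
 a  0  1  1  1  2  2  2  2
 c  0  1  1  2  2  3  3  3
 a  0  1  1  2  3  3  3  3
 c  0  1  1  2  3  4  4  4
 a  0  1  1  2  3  4  4  4
 a  0  1  1  2  3  4  4  4
 b  0  1  2  2  3  4  4  4

3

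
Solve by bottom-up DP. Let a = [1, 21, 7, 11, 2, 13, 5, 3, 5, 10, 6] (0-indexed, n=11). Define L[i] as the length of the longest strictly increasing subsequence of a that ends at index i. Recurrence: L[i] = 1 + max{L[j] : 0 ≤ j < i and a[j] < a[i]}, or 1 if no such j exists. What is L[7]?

   i    0    1    2    3    4    5    6    7    8    9   10
a[i]    1   21    7   11    2   13    5    3    5   10    6
L[i]    1    2    2    3    2    4    3    3    4    5    5

3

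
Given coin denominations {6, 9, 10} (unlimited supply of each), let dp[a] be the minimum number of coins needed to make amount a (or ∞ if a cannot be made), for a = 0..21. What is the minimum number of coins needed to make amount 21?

 a  0  1  2  3  4  5  6  7  8  9 10 11 12 13 14 15 16 17 18 19 20 21
dp  0  -  -  -  -  -  1  -  -  1  1  -  2  -  -  2  2  -  2  2  2  3
(- denotes ∞ / unreachable)

3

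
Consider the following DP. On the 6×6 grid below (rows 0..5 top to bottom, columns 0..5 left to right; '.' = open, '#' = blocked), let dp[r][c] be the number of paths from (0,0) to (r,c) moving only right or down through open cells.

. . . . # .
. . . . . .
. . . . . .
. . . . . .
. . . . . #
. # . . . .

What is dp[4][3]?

35

r\c   0   1   2   3   4   5
  0   1   1   1   1   0   0
  1   1   2   3   4   4   4
  2   1   3   6  10  14  18
  3   1   4  10  20  34  52
  4   1   5  15  35  69   0
  5   1   0  15  50 119 119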